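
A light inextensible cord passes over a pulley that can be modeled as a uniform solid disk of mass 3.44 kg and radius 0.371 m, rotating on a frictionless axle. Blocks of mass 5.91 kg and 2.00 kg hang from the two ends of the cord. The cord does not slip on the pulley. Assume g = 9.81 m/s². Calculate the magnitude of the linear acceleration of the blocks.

a ≈ 3.98 m/s²

I = ½MR² = (1/2)(3.44)(0.371)² = 0.2367 kg·m².
Heavier block: m₁g − T₁ = m₁a. Lighter block: T₂ − m₂g = m₂a.
Pulley: (T₁ − T₂)R = Iα = I(a/R), so T₁ − T₂ = (I/R²)a = (1/2)M_p a = 1.720·a.
Adding the three: (m₁ − m₂)g = (m₁ + m₂ + 1.720)a, so a = (5.91 − 2.00)(9.81)/(5.91 + 2.00 + 1.720) = 3.983 m/s².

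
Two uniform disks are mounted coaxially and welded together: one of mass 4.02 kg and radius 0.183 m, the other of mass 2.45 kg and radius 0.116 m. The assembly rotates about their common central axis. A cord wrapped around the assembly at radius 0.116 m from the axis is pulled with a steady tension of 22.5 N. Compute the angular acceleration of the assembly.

I = ½M₁R₁² + ½M₂R₂² = ½(4.02)(0.183)² + ½(2.45)(0.116)² = 0.08380 kg·m².
τ = F r = (22.5)(0.116) = 2.610 N·m.
α = τ/I = 2.610/0.08380 = 31.15 rad/s².

α ≈ 31.1 rad/s²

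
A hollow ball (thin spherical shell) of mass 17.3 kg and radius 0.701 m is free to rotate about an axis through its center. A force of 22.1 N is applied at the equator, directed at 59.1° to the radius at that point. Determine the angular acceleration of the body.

α ≈ 2.35 rad/s²

I = (2/3)MR² = (2/3)(17.3)(0.701)² = 5.667 kg·m².
Only the tangential component produces torque: τ = F R sinθ = (22.1)(0.701) sin 59.1° = 13.29 N·m.
Newton's second law for rotation, τ = Iα, gives α = τ/I = 13.29/5.667 = 2.346 rad/s².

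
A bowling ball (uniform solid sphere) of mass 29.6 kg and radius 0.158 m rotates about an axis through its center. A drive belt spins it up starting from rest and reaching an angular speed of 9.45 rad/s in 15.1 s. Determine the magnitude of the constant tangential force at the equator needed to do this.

F ≈ 1.17 N

I = (2/5)MR² = (2/5)(29.6)(0.158)² = 0.2956 kg·m².
α = Δω/Δt = (9.45 − 0)/15.1 = 0.6258 rad/s².
The required torque is τ = Iα = (0.2956)(0.6258) = 0.1850 N·m.
A tangential force at the equator gives τ = FR, so F = τ/R = 0.1850/0.158 = 1.171 N.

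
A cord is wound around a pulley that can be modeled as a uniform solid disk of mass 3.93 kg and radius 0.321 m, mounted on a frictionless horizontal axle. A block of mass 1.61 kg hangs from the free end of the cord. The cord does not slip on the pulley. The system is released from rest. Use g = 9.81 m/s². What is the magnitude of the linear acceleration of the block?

a ≈ 4.42 m/s²

I = ½MR² = (1/2)(3.93)(0.321)² = 0.2025 kg·m².
Block: mg − T = ma. Pulley: TR = Iα. No-slip: a = αR, so T = (I/R²)a = 1.965·a.
Then mg = (m + 1.965)a, so a = (1.61)(9.81)/(1.61 + 1.965) = 4.418 m/s².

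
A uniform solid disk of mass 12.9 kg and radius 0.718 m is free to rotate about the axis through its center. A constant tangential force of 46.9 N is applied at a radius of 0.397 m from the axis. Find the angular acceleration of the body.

α ≈ 5.60 rad/s²

I = ½MR² = (1/2)(12.9)(0.718)² = 3.325 kg·m².
τ = F·r = (46.9)(0.397) = 18.62 N·m.
From τ = Iα: α = 18.62/3.325 = 5.600 rad/s².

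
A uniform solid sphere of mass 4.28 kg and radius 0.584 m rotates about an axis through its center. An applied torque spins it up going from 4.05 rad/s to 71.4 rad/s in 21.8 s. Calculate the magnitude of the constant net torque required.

τ ≈ 1.80 N·m

I = (2/5)MR² = (2/5)(4.28)(0.584)² = 0.5839 kg·m².
α = Δω/Δt = (71.4 − 4.05)/21.8 = 3.089 rad/s².
τ = Iα = (0.5839)(3.089) = 1.804 N·m.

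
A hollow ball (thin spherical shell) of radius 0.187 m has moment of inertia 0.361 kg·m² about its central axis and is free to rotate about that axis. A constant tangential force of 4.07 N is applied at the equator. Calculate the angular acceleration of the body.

τ = F R = (4.07)(0.187) = 0.7611 N·m.
From τ = Iα: α = 0.7611/0.3610 = 2.108 rad/s².

α ≈ 2.11 rad/s²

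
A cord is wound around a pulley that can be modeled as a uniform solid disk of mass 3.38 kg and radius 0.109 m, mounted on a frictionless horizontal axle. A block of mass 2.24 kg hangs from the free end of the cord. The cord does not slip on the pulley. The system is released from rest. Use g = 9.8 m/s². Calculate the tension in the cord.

I = ½MR² = (1/2)(3.38)(0.109)² = 0.02008 kg·m².
Block: mg − T = ma. Pulley: TR = Iα. No-slip: a = αR, so T = (I/R²)a = 1.690·a.
Then mg = (m + 1.690)a, so a = (2.24)(9.8)/(2.24 + 1.690) = 5.586 m/s².
T = 1.690·a = 9.440 N.

T ≈ 9.44 N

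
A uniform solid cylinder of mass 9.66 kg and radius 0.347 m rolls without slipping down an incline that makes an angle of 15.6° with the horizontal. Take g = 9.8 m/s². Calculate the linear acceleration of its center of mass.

Translation along the incline: Mg sinθ − f = Ma.
Rotation about the center: fR = Iα with I = ½MR². No-slip gives a = αR, so f = (I/R²)a = (1/2)M a.
Substituting: Mg sinθ = (1 + 0.5000)Ma, so a = g sinθ/(1 + 0.5000) = (9.8) sin 15.6° / 1.500 = 1.757 m/s².

a ≈ 1.76 m/s²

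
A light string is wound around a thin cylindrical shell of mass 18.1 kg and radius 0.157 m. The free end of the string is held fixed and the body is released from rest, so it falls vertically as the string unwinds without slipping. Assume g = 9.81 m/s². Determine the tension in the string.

T ≈ 88.8 N

Translation: Mg − T = Ma. Rotation about the center: TR = Iα with I = MR².
With a = αR: T = (I/R²)a = M a, so Mg = (1 + 1.000)Ma.
a = g/(1 + 1.000) = 9.81/2.000 = 4.905 m/s².
T = 1.000·M·a = (1.000)(18.1)(4.905) = 88.78 N.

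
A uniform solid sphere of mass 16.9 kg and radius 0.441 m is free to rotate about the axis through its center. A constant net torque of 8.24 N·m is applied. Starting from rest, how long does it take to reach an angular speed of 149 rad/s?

t ≈ 23.8 s

I = (2/5)MR² = (2/5)(16.9)(0.441)² = 1.315 kg·m².
α = τ/I = 8.24/1.315 = 6.268 rad/s².
ω = αt ⇒ t = ω/α = 149/6.268 = 23.77 s.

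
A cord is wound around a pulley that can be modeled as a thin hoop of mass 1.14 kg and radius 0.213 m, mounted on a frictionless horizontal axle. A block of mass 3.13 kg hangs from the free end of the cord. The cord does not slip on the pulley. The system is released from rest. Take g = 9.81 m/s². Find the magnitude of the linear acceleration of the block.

I = MR² = (1.14)(0.213)² = 0.05172 kg·m².
Block: mg − T = ma. Pulley: TR = Iα. No-slip: a = αR, so T = (I/R²)a = 1.140·a.
Then mg = (m + 1.140)a, so a = (3.13)(9.81)/(3.13 + 1.140) = 7.191 m/s².

a ≈ 7.19 m/s²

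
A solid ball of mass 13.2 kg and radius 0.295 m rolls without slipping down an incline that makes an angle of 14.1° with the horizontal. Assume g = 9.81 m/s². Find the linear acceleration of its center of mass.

a ≈ 1.71 m/s²

Translation along the incline: Mg sinθ − f = Ma.
Rotation about the center: fR = Iα with I = (2/5)MR². No-slip gives a = αR, so f = (I/R²)a = (2/5)M a.
Substituting: Mg sinθ = (1 + 0.4000)Ma, so a = g sinθ/(1 + 0.4000) = (9.81) sin 14.1° / 1.400 = 1.707 m/s².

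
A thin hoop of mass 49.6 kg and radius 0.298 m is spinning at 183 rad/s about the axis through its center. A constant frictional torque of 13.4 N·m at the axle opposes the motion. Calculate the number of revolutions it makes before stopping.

≈ 876 revolutions

I = MR² = (49.6)(0.298)² = 4.405 kg·m².
The net torque has magnitude 13.4 N·m, opposing ω.
|α| = τ/I = 13.40/4.405 = 3.042 rad/s² (deceleration).
ω² = ω₀² − 2|α|θ with ω = 0 ⇒ θ = ω₀²/(2|α|) = 5504 rad = 876.0 rev.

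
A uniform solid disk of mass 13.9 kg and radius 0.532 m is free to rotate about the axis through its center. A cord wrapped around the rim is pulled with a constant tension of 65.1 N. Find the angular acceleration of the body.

I = ½MR² = (1/2)(13.9)(0.532)² = 1.967 kg·m².
τ = F R = (65.1)(0.532) = 34.63 N·m.
From τ = Iα: α = 34.63/1.967 = 17.61 rad/s².

α ≈ 17.6 rad/s²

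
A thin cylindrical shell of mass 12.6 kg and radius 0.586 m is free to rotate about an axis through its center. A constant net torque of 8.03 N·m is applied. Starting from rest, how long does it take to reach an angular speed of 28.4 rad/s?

I = MR² = (12.6)(0.586)² = 4.327 kg·m².
α = τ/I = 8.03/4.327 = 1.856 rad/s².
ω = αt ⇒ t = ω/α = 28.4/1.856 = 15.30 s.

t ≈ 15.3 s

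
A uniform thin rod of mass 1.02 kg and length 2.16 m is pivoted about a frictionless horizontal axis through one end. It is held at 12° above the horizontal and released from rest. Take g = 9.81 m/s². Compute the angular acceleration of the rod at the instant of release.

α ≈ 6.66 rad/s²

About the pivot, I = (1/3)ML² = (1/3)(1.02)(2.16)² = 1.586 kg·m².
The weight acts at the center, a distance L/2 = 1.080 m from the pivot; τ = Mg(L/2) cos 12° = 10.57 N·m.
α = τ/I = 10.57/1.586 = 6.664 rad/s².
(Equivalently α = (3g/(2L)) cos 12° = 6.664 rad/s².)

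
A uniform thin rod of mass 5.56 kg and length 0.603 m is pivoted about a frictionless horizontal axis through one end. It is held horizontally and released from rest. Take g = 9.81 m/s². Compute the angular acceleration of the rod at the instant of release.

α ≈ 24.4 rad/s²

About the pivot, I = (1/3)ML² = (1/3)(5.56)(0.603)² = 0.6739 kg·m².
The weight acts at the center, a distance L/2 = 0.3015 m from the pivot; τ = Mg(L/2) = 16.44 N·m.
α = τ/I = 16.44/0.6739 = 24.40 rad/s².
(Equivalently α = (3g/(2L)) = 24.40 rad/s².)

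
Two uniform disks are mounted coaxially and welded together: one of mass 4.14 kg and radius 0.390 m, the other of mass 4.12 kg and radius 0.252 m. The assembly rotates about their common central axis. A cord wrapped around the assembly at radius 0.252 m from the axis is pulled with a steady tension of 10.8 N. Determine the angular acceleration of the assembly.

I = ½M₁R₁² + ½M₂R₂² = ½(4.14)(0.390)² + ½(4.12)(0.252)² = 0.4457 kg·m².
τ = F r = (10.8)(0.252) = 2.722 N·m.
α = τ/I = 2.722/0.4457 = 6.107 rad/s².

α ≈ 6.11 rad/s²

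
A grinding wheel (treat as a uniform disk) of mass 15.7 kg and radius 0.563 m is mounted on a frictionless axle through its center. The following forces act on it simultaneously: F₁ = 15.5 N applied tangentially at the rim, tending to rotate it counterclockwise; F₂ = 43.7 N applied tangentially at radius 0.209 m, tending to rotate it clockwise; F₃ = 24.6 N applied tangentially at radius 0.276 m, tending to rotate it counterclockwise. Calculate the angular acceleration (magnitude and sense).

I = ½MR² = (1/2)(15.7)(0.563)² = 2.488 kg·m².
Taking counterclockwise as positive: τ₁ = +(15.5)(0.563) = +8.726 N·m; τ₂ = −(43.7)(0.209) = −9.133 N·m; τ₃ = +(24.6)(0.276) = +6.790 N·m.
Net torque τ = 6.383 N·m.
α = τ/I = 6.383/2.488 = 2.565 rad/s².

α ≈ 2.57 rad/s², counterclockwise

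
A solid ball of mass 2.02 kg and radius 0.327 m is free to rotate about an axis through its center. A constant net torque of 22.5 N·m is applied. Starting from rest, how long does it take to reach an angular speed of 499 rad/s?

t ≈ 1.92 s

I = (2/5)MR² = (2/5)(2.02)(0.327)² = 0.08640 kg·m².
α = τ/I = 22.5/0.08640 = 260.4 rad/s².
ω = αt ⇒ t = ω/α = 499/260.4 = 1.916 s.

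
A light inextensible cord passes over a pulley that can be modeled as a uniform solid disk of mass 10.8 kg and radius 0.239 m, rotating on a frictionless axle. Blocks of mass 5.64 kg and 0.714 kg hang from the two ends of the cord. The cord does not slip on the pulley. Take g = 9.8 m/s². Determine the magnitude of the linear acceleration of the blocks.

I = ½MR² = (1/2)(10.8)(0.239)² = 0.3085 kg·m².
Heavier block: m₁g − T₁ = m₁a. Lighter block: T₂ − m₂g = m₂a.
Pulley: (T₁ − T₂)R = Iα = I(a/R), so T₁ − T₂ = (I/R²)a = (1/2)M_p a = 5.400·a.
Adding the three: (m₁ − m₂)g = (m₁ + m₂ + 5.400)a, so a = (5.64 − 0.714)(9.8)/(5.64 + 0.714 + 5.400) = 4.107 m/s².

a ≈ 4.11 m/s²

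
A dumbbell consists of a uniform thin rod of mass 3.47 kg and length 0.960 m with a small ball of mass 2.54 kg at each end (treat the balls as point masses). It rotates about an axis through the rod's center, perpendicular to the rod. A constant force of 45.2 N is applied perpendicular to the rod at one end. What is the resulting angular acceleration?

α ≈ 15.1 rad/s²

I_rod = (1/12)ML² = (1/12)(3.47)(0.960)² = 0.2665 kg·m².
I_balls = 2·m·(L/2)² = 2(2.54)(0.4800)² = 1.170 kg·m².
Total I = 1.437 kg·m².
τ = F·(L/2) = (45.2)(0.480) = 21.70 N·m.
α = τ/I = 21.70/1.437 = 15.10 rad/s².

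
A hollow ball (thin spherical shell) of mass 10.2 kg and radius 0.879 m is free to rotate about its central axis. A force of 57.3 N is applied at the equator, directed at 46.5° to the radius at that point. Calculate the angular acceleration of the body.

α ≈ 6.95 rad/s²

I = (2/3)MR² = (2/3)(10.2)(0.879)² = 5.254 kg·m².
Only the tangential component produces torque: τ = F R sinθ = (57.3)(0.879) sin 46.5° = 36.53 N·m.
Newton's second law for rotation, τ = Iα, gives α = τ/I = 36.53/5.254 = 6.954 rad/s².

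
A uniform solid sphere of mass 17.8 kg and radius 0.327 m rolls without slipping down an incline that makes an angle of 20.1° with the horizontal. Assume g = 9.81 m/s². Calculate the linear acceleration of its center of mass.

a ≈ 2.41 m/s²

Translation along the incline: Mg sinθ − f = Ma.
Rotation about the center: fR = Iα with I = (2/5)MR². No-slip gives a = αR, so f = (I/R²)a = (2/5)M a.
Substituting: Mg sinθ = (1 + 0.4000)Ma, so a = g sinθ/(1 + 0.4000) = (9.81) sin 20.1° / 1.400 = 2.408 m/s².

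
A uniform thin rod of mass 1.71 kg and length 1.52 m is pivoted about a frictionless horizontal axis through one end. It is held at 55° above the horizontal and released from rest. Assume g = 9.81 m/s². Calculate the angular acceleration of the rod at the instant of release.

About the pivot, I = (1/3)ML² = (1/3)(1.71)(1.52)² = 1.317 kg·m².
The weight acts at the center, a distance L/2 = 0.7600 m from the pivot; τ = Mg(L/2) cos 55° = 7.313 N·m.
α = τ/I = 7.313/1.317 = 5.553 rad/s².

α ≈ 5.55 rad/s²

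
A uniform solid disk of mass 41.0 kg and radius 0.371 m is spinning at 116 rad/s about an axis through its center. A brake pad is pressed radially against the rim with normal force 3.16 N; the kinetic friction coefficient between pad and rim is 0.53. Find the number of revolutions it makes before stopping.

≈ 4860 revolutions

I = ½MR² = (1/2)(41.0)(0.371)² = 2.822 kg·m².
Friction force f = μN = (0.53)(3.16) = 1.675 N at the rim; torque magnitude τ = fR = 0.6214 N·m, opposing ω.
|α| = τ/I = 0.6214/2.822 = 0.2202 rad/s² (deceleration).
ω² = ω₀² − 2|α|θ with ω = 0 ⇒ θ = ω₀²/(2|α|) = 30550 rad = 4863 rev.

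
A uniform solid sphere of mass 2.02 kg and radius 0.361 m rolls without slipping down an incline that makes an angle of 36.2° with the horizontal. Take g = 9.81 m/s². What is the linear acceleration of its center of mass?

a ≈ 4.14 m/s²

Translation along the incline: Mg sinθ − f = Ma.
Rotation about the center: fR = Iα with I = (2/5)MR². No-slip gives a = αR, so f = (I/R²)a = (2/5)M a.
Substituting: Mg sinθ = (1 + 0.4000)Ma, so a = g sinθ/(1 + 0.4000) = (9.81) sin 36.2° / 1.400 = 4.138 m/s².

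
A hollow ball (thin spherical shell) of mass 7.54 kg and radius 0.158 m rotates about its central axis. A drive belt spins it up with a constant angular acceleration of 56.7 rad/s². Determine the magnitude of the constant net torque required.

τ ≈ 7.12 N·m

I = (2/3)MR² = (2/3)(7.54)(0.158)² = 0.1255 kg·m².
τ = Iα = (0.1255)(56.70) = 7.115 N·m.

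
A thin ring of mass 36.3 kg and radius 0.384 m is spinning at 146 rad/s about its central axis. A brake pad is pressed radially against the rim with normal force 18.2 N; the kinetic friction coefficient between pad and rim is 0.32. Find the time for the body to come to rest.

t ≈ 349 s

I = MR² = (36.3)(0.384)² = 5.353 kg·m².
Friction force f = μN = (0.32)(18.2) = 5.824 N at the rim; torque magnitude τ = fR = 2.236 N·m, opposing ω.
|α| = τ/I = 2.236/5.353 = 0.4178 rad/s² (deceleration).
0 = ω₀ − |α|t ⇒ t = ω₀/|α| = 146/0.4178 = 349.4 s.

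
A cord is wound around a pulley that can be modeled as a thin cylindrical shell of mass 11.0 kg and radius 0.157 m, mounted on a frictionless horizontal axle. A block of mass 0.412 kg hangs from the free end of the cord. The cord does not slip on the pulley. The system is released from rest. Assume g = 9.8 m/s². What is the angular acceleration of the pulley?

α ≈ 2.25 rad/s²

I = MR² = (11.0)(0.157)² = 0.2711 kg·m².
Block: mg − T = ma. Pulley: TR = Iα. No-slip: a = αR, so T = (I/R²)a = 11.00·a.
Then mg = (m + 11.00)a, so a = (0.412)(9.8)/(0.412 + 11.00) = 0.3538 m/s².
α = a/R = 0.3538/0.157 = 2.254 rad/s².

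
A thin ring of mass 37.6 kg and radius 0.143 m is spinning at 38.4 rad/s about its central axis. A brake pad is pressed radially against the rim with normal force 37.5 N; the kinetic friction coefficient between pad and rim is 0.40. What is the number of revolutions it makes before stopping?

≈ 42.1 revolutions

I = MR² = (37.6)(0.143)² = 0.7689 kg·m².
Friction force f = μN = (0.40)(37.5) = 15.00 N at the rim; torque magnitude τ = fR = 2.145 N·m, opposing ω.
|α| = τ/I = 2.145/0.7689 = 2.790 rad/s² (deceleration).
ω² = ω₀² − 2|α|θ with ω = 0 ⇒ θ = ω₀²/(2|α|) = 264.3 rad = 42.06 rev.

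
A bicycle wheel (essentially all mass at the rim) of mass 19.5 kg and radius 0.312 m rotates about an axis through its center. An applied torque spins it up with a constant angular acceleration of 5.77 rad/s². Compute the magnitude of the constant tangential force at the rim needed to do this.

F ≈ 35.1 N

I = MR² = (19.5)(0.312)² = 1.898 kg·m².
The required torque is τ = Iα = (1.898)(5.770) = 10.95 N·m.
A tangential force at the rim gives τ = FR, so F = τ/R = 10.95/0.312 = 35.10 N.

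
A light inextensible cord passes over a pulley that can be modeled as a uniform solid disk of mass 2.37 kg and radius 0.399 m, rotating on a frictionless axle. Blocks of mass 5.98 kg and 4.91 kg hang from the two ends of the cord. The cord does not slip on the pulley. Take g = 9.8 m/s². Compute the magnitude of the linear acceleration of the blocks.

a ≈ 0.868 m/s²

I = ½MR² = (1/2)(2.37)(0.399)² = 0.1887 kg·m².
Heavier block: m₁g − T₁ = m₁a. Lighter block: T₂ − m₂g = m₂a.
Pulley: (T₁ − T₂)R = Iα = I(a/R), so T₁ − T₂ = (I/R²)a = (1/2)M_p a = 1.185·a.
Adding the three: (m₁ − m₂)g = (m₁ + m₂ + 1.185)a, so a = (5.98 − 4.91)(9.8)/(5.98 + 4.91 + 1.185) = 0.8684 m/s².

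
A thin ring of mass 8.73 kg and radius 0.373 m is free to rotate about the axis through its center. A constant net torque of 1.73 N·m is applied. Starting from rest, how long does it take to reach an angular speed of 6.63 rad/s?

t ≈ 4.65 s

I = MR² = (8.73)(0.373)² = 1.215 kg·m².
α = τ/I = 1.73/1.215 = 1.424 rad/s².
ω = αt ⇒ t = ω/α = 6.63/1.424 = 4.655 s.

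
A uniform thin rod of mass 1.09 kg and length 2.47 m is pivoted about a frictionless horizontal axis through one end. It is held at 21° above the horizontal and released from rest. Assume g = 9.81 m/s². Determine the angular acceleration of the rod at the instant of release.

α ≈ 5.56 rad/s²

About the pivot, I = (1/3)ML² = (1/3)(1.09)(2.47)² = 2.217 kg·m².
The weight acts at the center, a distance L/2 = 1.235 m from the pivot; τ = Mg(L/2) cos 21° = 12.33 N·m.
α = τ/I = 12.33/2.217 = 5.562 rad/s².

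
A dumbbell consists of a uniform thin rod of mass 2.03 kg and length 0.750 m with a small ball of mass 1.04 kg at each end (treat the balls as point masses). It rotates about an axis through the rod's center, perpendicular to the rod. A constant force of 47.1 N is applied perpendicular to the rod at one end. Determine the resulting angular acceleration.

α ≈ 45.6 rad/s²

I_rod = (1/12)ML² = (1/12)(2.03)(0.750)² = 0.09516 kg·m².
I_balls = 2·m·(L/2)² = 2(1.04)(0.3750)² = 0.2925 kg·m².
Total I = 0.3877 kg·m².
τ = F·(L/2) = (47.1)(0.375) = 17.66 N·m.
α = τ/I = 17.66/0.3877 = 45.56 rad/s².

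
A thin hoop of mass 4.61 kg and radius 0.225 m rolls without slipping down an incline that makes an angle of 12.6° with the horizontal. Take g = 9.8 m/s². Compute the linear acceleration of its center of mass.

Translation along the incline: Mg sinθ − f = Ma.
Rotation about the center: fR = Iα with I = MR². No-slip gives a = αR, so f = (I/R²)a = M a.
Substituting: Mg sinθ = (1 + 1.000)Ma, so a = g sinθ/(1 + 1.000) = (9.8) sin 12.6° / 2.000 = 1.069 m/s².

a ≈ 1.07 m/s²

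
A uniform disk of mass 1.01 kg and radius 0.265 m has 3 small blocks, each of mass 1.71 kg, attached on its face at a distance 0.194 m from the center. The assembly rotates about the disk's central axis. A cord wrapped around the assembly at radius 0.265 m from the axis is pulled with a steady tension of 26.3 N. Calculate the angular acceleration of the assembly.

I_disk = ½MR² = ½(1.01)(0.265)² = 0.03546 kg·m².
I_blocks = 3·m·r² = 3(1.71)(0.194)² = 0.1931 kg·m².
Total I = 0.2285 kg·m².
τ = F r = (26.3)(0.265) = 6.970 N·m.
α = τ/I = 6.970/0.2285 = 30.50 rad/s².

α ≈ 30.5 rad/s²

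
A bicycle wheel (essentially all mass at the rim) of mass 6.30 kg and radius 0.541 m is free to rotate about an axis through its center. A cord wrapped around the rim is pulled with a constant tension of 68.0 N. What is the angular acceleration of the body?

I = MR² = (6.30)(0.541)² = 1.844 kg·m².
τ = F R = (68.0)(0.541) = 36.79 N·m.
Newton's second law for rotation, τ = Iα, gives α = τ/I = 36.79/1.844 = 19.95 rad/s².

α ≈ 20.0 rad/s²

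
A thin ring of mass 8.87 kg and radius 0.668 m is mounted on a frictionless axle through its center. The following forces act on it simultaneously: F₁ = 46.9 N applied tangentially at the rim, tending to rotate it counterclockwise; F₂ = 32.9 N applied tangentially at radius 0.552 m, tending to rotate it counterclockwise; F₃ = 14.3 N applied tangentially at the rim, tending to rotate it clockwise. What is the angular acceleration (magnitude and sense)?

α ≈ 10.1 rad/s², counterclockwise

I = MR² = (8.87)(0.668)² = 3.958 kg·m².
Taking counterclockwise as positive: τ₁ = +(46.9)(0.668) = +31.33 N·m; τ₂ = +(32.9)(0.552) = +18.16 N·m; τ₃ = −(14.3)(0.668) = −9.552 N·m.
Net torque τ = 39.94 N·m.
α = τ/I = 39.94/3.958 = 10.09 rad/s².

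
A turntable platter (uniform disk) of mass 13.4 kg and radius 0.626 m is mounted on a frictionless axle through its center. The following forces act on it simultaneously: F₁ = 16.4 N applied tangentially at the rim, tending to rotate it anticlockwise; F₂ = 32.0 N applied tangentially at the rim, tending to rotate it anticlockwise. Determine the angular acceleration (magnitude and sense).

α ≈ 11.5 rad/s², anticlockwise

I = ½MR² = (1/2)(13.4)(0.626)² = 2.626 kg·m².
Taking anticlockwise as positive: τ₁ = +(16.4)(0.626) = +10.27 N·m; τ₂ = +(32.0)(0.626) = +20.03 N·m.
Net torque τ = 30.30 N·m.
α = τ/I = 30.30/2.626 = 11.54 rad/s².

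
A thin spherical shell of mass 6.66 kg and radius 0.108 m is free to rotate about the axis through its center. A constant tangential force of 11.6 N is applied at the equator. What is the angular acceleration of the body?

I = (2/3)MR² = (2/3)(6.66)(0.108)² = 0.05179 kg·m².
τ = F R = (11.6)(0.108) = 1.253 N·m.
Newton's second law for rotation, τ = Iα, gives α = τ/I = 1.253/0.05179 = 24.19 rad/s².

α ≈ 24.2 rad/s²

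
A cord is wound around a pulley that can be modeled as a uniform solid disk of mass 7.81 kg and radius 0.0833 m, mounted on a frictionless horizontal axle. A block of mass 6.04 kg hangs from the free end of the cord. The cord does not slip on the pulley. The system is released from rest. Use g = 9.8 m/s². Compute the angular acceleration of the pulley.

I = ½MR² = (1/2)(7.81)(0.0833)² = 0.02710 kg·m².
Block: mg − T = ma. Pulley: TR = Iα. No-slip: a = αR, so T = (I/R²)a = 3.905·a.
Then mg = (m + 3.905)a, so a = (6.04)(9.8)/(6.04 + 3.905) = 5.952 m/s².
α = a/R = 5.952/0.0833 = 71.45 rad/s².

α ≈ 71.5 rad/s²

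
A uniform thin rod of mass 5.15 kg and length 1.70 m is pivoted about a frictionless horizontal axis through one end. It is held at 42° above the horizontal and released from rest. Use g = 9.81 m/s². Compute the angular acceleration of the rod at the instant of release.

α ≈ 6.43 rad/s²

About the pivot, I = (1/3)ML² = (1/3)(5.15)(1.70)² = 4.961 kg·m².
The weight acts at the center, a distance L/2 = 0.8500 m from the pivot; τ = Mg(L/2) cos 42° = 31.91 N·m.
α = τ/I = 31.91/4.961 = 6.433 rad/s².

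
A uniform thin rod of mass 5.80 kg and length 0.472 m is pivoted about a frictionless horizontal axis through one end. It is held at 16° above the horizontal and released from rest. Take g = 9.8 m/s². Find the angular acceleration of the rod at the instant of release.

α ≈ 29.9 rad/s²

About the pivot, I = (1/3)ML² = (1/3)(5.80)(0.472)² = 0.4307 kg·m².
The weight acts at the center, a distance L/2 = 0.2360 m from the pivot; τ = Mg(L/2) cos 16° = 12.89 N·m.
α = τ/I = 12.89/0.4307 = 29.94 rad/s².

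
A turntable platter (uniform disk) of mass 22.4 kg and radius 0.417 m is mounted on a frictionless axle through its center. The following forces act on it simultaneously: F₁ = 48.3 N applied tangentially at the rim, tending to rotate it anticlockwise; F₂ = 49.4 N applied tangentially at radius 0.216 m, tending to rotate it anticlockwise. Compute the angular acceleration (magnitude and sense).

α ≈ 15.8 rad/s², anticlockwise

I = ½MR² = (1/2)(22.4)(0.417)² = 1.948 kg·m².
Taking anticlockwise as positive: τ₁ = +(48.3)(0.417) = +20.14 N·m; τ₂ = +(49.4)(0.216) = +10.67 N·m.
Net torque τ = 30.81 N·m.
α = τ/I = 30.81/1.948 = 15.82 rad/s².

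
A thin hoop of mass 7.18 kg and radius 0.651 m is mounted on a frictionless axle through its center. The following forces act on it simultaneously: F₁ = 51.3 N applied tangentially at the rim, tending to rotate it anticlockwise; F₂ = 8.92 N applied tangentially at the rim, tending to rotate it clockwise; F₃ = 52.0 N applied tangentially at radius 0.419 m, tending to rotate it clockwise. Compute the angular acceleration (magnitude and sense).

I = MR² = (7.18)(0.651)² = 3.043 kg·m².
Taking anticlockwise as positive: τ₁ = +(51.3)(0.651) = +33.40 N·m; τ₂ = −(8.92)(0.651) = −5.807 N·m; τ₃ = −(52.0)(0.419) = −21.79 N·m.
Net torque τ = 5.801 N·m.
α = τ/I = 5.801/3.043 = 1.907 rad/s².

α ≈ 1.91 rad/s², anticlockwise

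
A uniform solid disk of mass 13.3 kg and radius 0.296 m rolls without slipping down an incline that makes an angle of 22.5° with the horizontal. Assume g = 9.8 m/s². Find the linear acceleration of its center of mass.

a ≈ 2.50 m/s²

Translation along the incline: Mg sinθ − f = Ma.
Rotation about the center: fR = Iα with I = ½MR². No-slip gives a = αR, so f = (I/R²)a = (1/2)M a.
Substituting: Mg sinθ = (1 + 0.5000)Ma, so a = g sinθ/(1 + 0.5000) = (9.8) sin 22.5° / 1.500 = 2.500 m/s².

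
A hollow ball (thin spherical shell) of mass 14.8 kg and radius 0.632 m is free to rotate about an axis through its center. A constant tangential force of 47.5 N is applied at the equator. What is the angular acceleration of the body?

I = (2/3)MR² = (2/3)(14.8)(0.632)² = 3.941 kg·m².
τ = F R = (47.5)(0.632) = 30.02 N·m.
From τ = Iα: α = 30.02/3.941 = 7.617 rad/s².

α ≈ 7.62 rad/s²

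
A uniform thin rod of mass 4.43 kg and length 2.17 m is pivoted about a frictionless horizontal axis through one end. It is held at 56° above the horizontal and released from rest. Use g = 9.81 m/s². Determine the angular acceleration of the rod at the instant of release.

About the pivot, I = (1/3)ML² = (1/3)(4.43)(2.17)² = 6.953 kg·m².
The weight acts at the center, a distance L/2 = 1.085 m from the pivot; τ = Mg(L/2) cos 56° = 26.37 N·m.
α = τ/I = 26.37/6.953 = 3.792 rad/s².

α ≈ 3.79 rad/s²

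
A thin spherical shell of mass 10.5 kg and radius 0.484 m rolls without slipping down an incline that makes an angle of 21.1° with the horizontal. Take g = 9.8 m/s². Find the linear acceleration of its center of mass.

a ≈ 2.12 m/s²

Translation along the incline: Mg sinθ − f = Ma.
Rotation about the center: fR = Iα with I = (2/3)MR². No-slip gives a = αR, so f = (I/R²)a = (2/3)M a.
Substituting: Mg sinθ = (1 + 0.6667)Ma, so a = g sinθ/(1 + 0.6667) = (9.8) sin 21.1° / 1.667 = 2.117 m/s².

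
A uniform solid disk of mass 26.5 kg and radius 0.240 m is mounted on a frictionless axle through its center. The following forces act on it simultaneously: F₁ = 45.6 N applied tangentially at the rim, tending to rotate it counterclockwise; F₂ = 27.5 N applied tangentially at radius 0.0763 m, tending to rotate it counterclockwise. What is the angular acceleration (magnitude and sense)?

I = ½MR² = (1/2)(26.5)(0.240)² = 0.7632 kg·m².
Taking counterclockwise as positive: τ₁ = +(45.6)(0.240) = +10.94 N·m; τ₂ = +(27.5)(0.0763) = +2.098 N·m.
Net torque τ = 13.04 N·m.
α = τ/I = 13.04/0.7632 = 17.09 rad/s².

α ≈ 17.1 rad/s², counterclockwise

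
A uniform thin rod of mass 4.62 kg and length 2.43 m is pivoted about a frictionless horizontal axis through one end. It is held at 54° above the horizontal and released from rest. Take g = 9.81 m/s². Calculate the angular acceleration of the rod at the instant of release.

About the pivot, I = (1/3)ML² = (1/3)(4.62)(2.43)² = 9.094 kg·m².
The weight acts at the center, a distance L/2 = 1.215 m from the pivot; τ = Mg(L/2) cos 54° = 32.37 N·m.
α = τ/I = 32.37/9.094 = 3.559 rad/s².
(Equivalently α = (3g/(2L)) cos 54° = 3.559 rad/s².)

α ≈ 3.56 rad/s²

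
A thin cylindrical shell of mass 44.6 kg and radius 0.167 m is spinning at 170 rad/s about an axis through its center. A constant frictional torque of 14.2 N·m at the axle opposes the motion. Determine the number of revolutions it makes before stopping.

≈ 201 revolutions

I = MR² = (44.6)(0.167)² = 1.244 kg·m².
The net torque has magnitude 14.2 N·m, opposing ω.
|α| = τ/I = 14.20/1.244 = 11.42 rad/s² (deceleration).
ω² = ω₀² − 2|α|θ with ω = 0 ⇒ θ = ω₀²/(2|α|) = 1266 rad = 201.5 rev.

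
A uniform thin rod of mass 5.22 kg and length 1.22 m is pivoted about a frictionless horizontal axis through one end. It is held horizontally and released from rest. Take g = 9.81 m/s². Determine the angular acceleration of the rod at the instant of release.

About the pivot, I = (1/3)ML² = (1/3)(5.22)(1.22)² = 2.590 kg·m².
The weight acts at the center, a distance L/2 = 0.6100 m from the pivot; τ = Mg(L/2) = 31.24 N·m.
α = τ/I = 31.24/2.590 = 12.06 rad/s².
(Equivalently α = (3g/(2L)) = 12.06 rad/s².)

α ≈ 12.1 rad/s²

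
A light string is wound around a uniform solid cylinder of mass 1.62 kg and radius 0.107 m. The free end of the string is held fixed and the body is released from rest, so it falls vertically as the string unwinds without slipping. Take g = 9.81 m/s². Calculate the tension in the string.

T ≈ 5.30 N

Translation: Mg − T = Ma. Rotation about the center: TR = Iα with I = ½MR².
With a = αR: T = (I/R²)a = (1/2)M a, so Mg = (1 + 0.5000)Ma.
a = g/(1 + 0.5000) = 9.81/1.500 = 6.540 m/s².
T = 0.5000·M·a = (0.5000)(1.62)(6.540) = 5.297 N.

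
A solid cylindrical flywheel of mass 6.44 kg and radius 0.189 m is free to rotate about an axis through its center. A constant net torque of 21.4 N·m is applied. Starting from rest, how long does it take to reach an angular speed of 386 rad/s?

t ≈ 2.07 s

I = ½MR² = (1/2)(6.44)(0.189)² = 0.1150 kg·m².
α = τ/I = 21.4/0.1150 = 186.1 rad/s².
ω = αt ⇒ t = ω/α = 386/186.1 = 2.075 s.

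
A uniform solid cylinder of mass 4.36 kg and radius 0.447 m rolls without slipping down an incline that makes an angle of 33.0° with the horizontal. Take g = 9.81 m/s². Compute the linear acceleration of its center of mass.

Translation along the incline: Mg sinθ − f = Ma.
Rotation about the center: fR = Iα with I = ½MR². No-slip gives a = αR, so f = (I/R²)a = (1/2)M a.
Substituting: Mg sinθ = (1 + 0.5000)Ma, so a = g sinθ/(1 + 0.5000) = (9.81) sin 33.0° / 1.500 = 3.562 m/s².

a ≈ 3.56 m/s²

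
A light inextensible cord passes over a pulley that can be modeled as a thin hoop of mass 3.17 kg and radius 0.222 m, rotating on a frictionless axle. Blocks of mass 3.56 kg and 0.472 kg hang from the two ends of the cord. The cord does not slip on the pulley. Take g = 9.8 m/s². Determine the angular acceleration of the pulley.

I = MR² = (3.17)(0.222)² = 0.1562 kg·m².
Heavier block: m₁g − T₁ = m₁a. Lighter block: T₂ − m₂g = m₂a.
Pulley: (T₁ − T₂)R = Iα = I(a/R), so T₁ − T₂ = (I/R²)a = 1·M_p a = 3.170·a.
Adding the three: (m₁ − m₂)g = (m₁ + m₂ + 3.170)a, so a = (3.56 − 0.472)(9.8)/(3.56 + 0.472 + 3.170) = 4.202 m/s².
α = a/R = 4.202/0.222 = 18.93 rad/s².

α ≈ 18.9 rad/s²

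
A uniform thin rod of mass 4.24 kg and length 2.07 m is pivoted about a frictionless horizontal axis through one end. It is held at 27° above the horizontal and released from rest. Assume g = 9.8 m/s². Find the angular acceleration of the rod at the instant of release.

About the pivot, I = (1/3)ML² = (1/3)(4.24)(2.07)² = 6.056 kg·m².
The weight acts at the center, a distance L/2 = 1.035 m from the pivot; τ = Mg(L/2) cos 27° = 38.32 N·m.
α = τ/I = 38.32/6.056 = 6.327 rad/s².

α ≈ 6.33 rad/s²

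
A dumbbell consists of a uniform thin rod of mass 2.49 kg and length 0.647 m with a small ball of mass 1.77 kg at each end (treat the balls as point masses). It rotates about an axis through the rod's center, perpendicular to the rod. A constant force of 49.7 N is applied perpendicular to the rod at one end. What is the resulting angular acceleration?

I_rod = (1/12)ML² = (1/12)(2.49)(0.647)² = 0.08686 kg·m².
I_balls = 2·m·(L/2)² = 2(1.77)(0.3235)² = 0.3705 kg·m².
Total I = 0.4573 kg·m².
τ = F·(L/2) = (49.7)(0.324) = 16.08 N·m.
α = τ/I = 16.08/0.4573 = 35.16 rad/s².

α ≈ 35.2 rad/s²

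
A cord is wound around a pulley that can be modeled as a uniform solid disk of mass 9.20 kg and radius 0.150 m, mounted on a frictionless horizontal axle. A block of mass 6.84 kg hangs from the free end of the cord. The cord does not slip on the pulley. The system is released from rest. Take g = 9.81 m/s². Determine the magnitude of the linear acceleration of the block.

I = ½MR² = (1/2)(9.20)(0.150)² = 0.1035 kg·m².
Block: mg − T = ma. Pulley: TR = Iα. No-slip: a = αR, so T = (I/R²)a = 4.600·a.
Then mg = (m + 4.600)a, so a = (6.84)(9.81)/(6.84 + 4.600) = 5.865 m/s².

a ≈ 5.87 m/s²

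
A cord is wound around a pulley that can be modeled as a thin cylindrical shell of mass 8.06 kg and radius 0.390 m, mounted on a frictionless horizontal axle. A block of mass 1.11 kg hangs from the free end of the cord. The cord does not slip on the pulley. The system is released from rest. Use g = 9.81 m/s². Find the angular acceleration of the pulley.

α ≈ 3.04 rad/s²

I = MR² = (8.06)(0.390)² = 1.226 kg·m².
Block: mg − T = ma. Pulley: TR = Iα. No-slip: a = αR, so T = (I/R²)a = 8.060·a.
Then mg = (m + 8.060)a, so a = (1.11)(9.81)/(1.11 + 8.060) = 1.187 m/s².
α = a/R = 1.187/0.390 = 3.045 rad/s².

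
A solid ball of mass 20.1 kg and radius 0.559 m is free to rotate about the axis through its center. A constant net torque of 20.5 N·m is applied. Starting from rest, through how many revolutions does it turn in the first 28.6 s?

I = (2/5)MR² = (2/5)(20.1)(0.559)² = 2.512 kg·m².
α = τ/I = 20.5/2.512 = 8.160 rad/s².
θ = ½αt² = ½(8.160)(28.6)² = 3337 rad.
Revolutions = θ/(2π) = 531.1.

≈ 531 revolutions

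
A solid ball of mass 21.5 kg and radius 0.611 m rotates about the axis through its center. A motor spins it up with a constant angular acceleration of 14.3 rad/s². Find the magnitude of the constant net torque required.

τ ≈ 45.9 N·m

I = (2/5)MR² = (2/5)(21.5)(0.611)² = 3.211 kg·m².
τ = Iα = (3.211)(14.30) = 45.91 N·m.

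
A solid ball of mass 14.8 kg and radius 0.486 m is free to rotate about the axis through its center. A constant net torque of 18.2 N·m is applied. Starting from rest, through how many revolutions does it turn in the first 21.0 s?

≈ 457 revolutions

I = (2/5)MR² = (2/5)(14.8)(0.486)² = 1.398 kg·m².
α = τ/I = 18.2/1.398 = 13.02 rad/s².
θ = ½αt² = ½(13.02)(21.0)² = 2870 rad.
Revolutions = θ/(2π) = 456.8.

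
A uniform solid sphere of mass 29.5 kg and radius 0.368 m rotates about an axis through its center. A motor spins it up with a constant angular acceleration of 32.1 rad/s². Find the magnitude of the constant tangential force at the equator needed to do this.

F ≈ 139 N

I = (2/5)MR² = (2/5)(29.5)(0.368)² = 1.598 kg·m².
The required torque is τ = Iα = (1.598)(32.10) = 51.30 N·m.
A tangential force at the equator gives τ = FR, so F = τ/R = 51.30/0.368 = 139.4 N.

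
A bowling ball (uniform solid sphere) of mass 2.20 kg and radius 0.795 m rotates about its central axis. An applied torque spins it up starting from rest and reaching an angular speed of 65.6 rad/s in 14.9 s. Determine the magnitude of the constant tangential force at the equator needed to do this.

I = (2/5)MR² = (2/5)(2.20)(0.795)² = 0.5562 kg·m².
α = Δω/Δt = (65.6 − 0)/14.9 = 4.403 rad/s².
The required torque is τ = Iα = (0.5562)(4.403) = 2.449 N·m.
A tangential force at the equator gives τ = FR, so F = τ/R = 2.449/0.795 = 3.080 N.

F ≈ 3.08 N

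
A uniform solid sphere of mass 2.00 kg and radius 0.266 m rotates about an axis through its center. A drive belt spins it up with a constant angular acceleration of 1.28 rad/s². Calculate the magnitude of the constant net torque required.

I = (2/5)MR² = (2/5)(2.00)(0.266)² = 0.05660 kg·m².
τ = Iα = (0.05660)(1.280) = 0.07245 N·m.

τ ≈ 0.0725 N·m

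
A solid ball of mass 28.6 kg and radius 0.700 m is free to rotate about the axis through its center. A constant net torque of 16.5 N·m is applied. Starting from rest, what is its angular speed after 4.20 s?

ω ≈ 12.4 rad/s

I = (2/5)MR² = (2/5)(28.6)(0.700)² = 5.606 kg·m².
α = τ/I = 16.5/5.606 = 2.943 rad/s².
ω = ω₀ + αt = 0 + (2.943)(4.20) = 12.36 rad/s.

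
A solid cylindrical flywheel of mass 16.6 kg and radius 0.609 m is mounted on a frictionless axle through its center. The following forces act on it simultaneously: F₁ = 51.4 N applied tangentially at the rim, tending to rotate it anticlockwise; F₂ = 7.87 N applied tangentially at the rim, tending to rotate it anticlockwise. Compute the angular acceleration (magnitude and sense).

I = ½MR² = (1/2)(16.6)(0.609)² = 3.078 kg·m².
Taking anticlockwise as positive: τ₁ = +(51.4)(0.609) = +31.30 N·m; τ₂ = +(7.87)(0.609) = +4.793 N·m.
Net torque τ = 36.10 N·m.
α = τ/I = 36.10/3.078 = 11.73 rad/s².

α ≈ 11.7 rad/s², anticlockwise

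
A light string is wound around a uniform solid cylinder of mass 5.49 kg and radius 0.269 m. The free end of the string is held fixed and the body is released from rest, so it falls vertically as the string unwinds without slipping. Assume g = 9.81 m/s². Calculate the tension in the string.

T ≈ 18.0 N

Translation: Mg − T = Ma. Rotation about the center: TR = Iα with I = ½MR².
With a = αR: T = (I/R²)a = (1/2)M a, so Mg = (1 + 0.5000)Ma.
a = g/(1 + 0.5000) = 9.81/1.500 = 6.540 m/s².
T = 0.5000·M·a = (0.5000)(5.49)(6.540) = 17.95 N.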